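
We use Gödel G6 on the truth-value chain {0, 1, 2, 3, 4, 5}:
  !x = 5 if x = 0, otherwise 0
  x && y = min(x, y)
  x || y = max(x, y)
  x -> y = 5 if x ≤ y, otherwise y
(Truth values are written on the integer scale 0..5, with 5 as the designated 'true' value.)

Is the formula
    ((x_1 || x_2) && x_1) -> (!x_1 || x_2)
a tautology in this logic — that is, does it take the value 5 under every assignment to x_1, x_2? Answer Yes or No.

No

Counterexample: take x_1 = 1, x_2 = 0.
x_1 || x_2 = 1 || 0 = 1
(x_1 || x_2) && x_1 = 1 && 1 = 1
!x_1 = !1 = 0
!x_1 || x_2 = 0 || 0 = 0
((x_1 || x_2) && x_1) -> (!x_1 || x_2) = 1 -> 0 = 0
This gives 0 ≠ 5.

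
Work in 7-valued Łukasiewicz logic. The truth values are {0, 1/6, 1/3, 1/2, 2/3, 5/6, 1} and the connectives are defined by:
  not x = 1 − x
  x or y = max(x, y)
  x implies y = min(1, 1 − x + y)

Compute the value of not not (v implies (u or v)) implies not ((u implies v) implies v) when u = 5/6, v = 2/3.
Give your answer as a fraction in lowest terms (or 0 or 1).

u or v = 5/6 or 2/3 = 5/6
v implies (u or v) = 2/3 implies 5/6 = 1
not (v implies (u or v)) = not 1 = 0
not not (v implies (u or v)) = not 0 = 1
u implies v = 5/6 implies 2/3 = 5/6
(u implies v) implies v = 5/6 implies 2/3 = 5/6
not ((u implies v) implies v) = not 5/6 = 1/6
not not (v implies (u or v)) implies not ((u implies v) implies v) = 1 implies 1/6 = 1/6

1/6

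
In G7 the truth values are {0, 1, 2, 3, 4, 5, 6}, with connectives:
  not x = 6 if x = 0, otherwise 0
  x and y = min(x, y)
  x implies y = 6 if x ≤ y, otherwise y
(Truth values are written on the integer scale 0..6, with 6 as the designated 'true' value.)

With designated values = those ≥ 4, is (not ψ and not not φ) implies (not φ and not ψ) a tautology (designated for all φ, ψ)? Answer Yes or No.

No

Counterexample: take φ = 1, ψ = 0.
not ψ = not 0 = 6
not φ = not 1 = 0
not not φ = not 0 = 6
not ψ and not not φ = 6 and 6 = 6
not φ = not 1 = 0
not ψ = not 0 = 6
not φ and not ψ = 0 and 6 = 0
(not ψ and not not φ) implies (not φ and not ψ) = 6 implies 0 = 0
This gives 0, which is below 4.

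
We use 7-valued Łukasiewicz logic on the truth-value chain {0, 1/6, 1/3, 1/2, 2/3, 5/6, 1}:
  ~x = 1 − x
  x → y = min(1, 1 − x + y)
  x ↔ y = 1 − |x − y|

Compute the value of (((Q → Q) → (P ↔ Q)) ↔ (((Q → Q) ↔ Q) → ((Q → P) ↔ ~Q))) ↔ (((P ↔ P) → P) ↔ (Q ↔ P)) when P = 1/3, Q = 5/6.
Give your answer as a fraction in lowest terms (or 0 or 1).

Q → Q = 5/6 → 5/6 = 1
P ↔ Q = 1/3 ↔ 5/6 = 1/2
(Q → Q) → (P ↔ Q) = 1 → 1/2 = 1/2
Q → Q = 5/6 → 5/6 = 1
(Q → Q) ↔ Q = 1 ↔ 5/6 = 5/6
Q → P = 5/6 → 1/3 = 1/2
~Q = ~5/6 = 1/6
(Q → P) ↔ ~Q = 1/2 ↔ 1/6 = 2/3
((Q → Q) ↔ Q) → ((Q → P) ↔ ~Q) = 5/6 → 2/3 = 5/6
((Q → Q) → (P ↔ Q)) ↔ (((Q → Q) ↔ Q) → ((Q → P) ↔ ~Q)) = 1/2 ↔ 5/6 = 2/3
P ↔ P = 1/3 ↔ 1/3 = 1
(P ↔ P) → P = 1 → 1/3 = 1/3
Q ↔ P = 5/6 ↔ 1/3 = 1/2
((P ↔ P) → P) ↔ (Q ↔ P) = 1/3 ↔ 1/2 = 5/6
(((Q → Q) → (P ↔ Q)) ↔ (((Q → Q) ↔ Q) → ((Q → P) ↔ ~Q))) ↔ (((P ↔ P) → P) ↔ (Q ↔ P)) = 2/3 ↔ 5/6 = 5/6

5/6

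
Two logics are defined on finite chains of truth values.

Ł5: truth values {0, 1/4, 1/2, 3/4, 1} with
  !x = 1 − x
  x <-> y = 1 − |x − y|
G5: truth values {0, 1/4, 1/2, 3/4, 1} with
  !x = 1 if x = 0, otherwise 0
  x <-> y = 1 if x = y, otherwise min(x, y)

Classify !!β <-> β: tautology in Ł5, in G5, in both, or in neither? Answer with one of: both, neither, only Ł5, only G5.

In Ł5: every assignment gives 1 — tautology.
In G5: at β = 1/4 the value is 1/4 — not a tautology.

only Ł5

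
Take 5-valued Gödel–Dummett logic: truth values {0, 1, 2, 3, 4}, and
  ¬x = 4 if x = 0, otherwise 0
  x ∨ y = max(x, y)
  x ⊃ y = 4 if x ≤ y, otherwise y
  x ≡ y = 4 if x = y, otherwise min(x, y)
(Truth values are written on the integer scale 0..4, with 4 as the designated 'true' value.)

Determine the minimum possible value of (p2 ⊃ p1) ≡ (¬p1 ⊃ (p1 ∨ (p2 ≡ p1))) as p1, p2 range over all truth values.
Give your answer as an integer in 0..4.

1

Take p1 = 1, p2 = 2:
p2 ⊃ p1 = 2 ⊃ 1 = 1
¬p1 = ¬1 = 0
p2 ≡ p1 = 2 ≡ 1 = 1
p1 ∨ (p2 ≡ p1) = 1 ∨ 1 = 1
¬p1 ⊃ (p1 ∨ (p2 ≡ p1)) = 0 ⊃ 1 = 4
(p2 ⊃ p1) ≡ (¬p1 ⊃ (p1 ∨ (p2 ≡ p1))) = 1 ≡ 4 = 1
No assignment yields a value below 1, so this is the minimum.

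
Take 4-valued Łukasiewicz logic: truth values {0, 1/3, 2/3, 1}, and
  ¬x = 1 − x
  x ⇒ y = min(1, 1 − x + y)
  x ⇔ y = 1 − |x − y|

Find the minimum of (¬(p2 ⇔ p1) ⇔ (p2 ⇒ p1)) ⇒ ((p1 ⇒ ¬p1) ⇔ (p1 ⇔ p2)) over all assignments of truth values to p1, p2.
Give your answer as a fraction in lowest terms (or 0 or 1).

Take p1 = 0, p2 = 2/3:
p2 ⇔ p1 = 2/3 ⇔ 0 = 1/3
¬(p2 ⇔ p1) = ¬1/3 = 2/3
p2 ⇒ p1 = 2/3 ⇒ 0 = 1/3
¬(p2 ⇔ p1) ⇔ (p2 ⇒ p1) = 2/3 ⇔ 1/3 = 2/3
¬p1 = ¬0 = 1
p1 ⇒ ¬p1 = 0 ⇒ 1 = 1
p1 ⇔ p2 = 0 ⇔ 2/3 = 1/3
(p1 ⇒ ¬p1) ⇔ (p1 ⇔ p2) = 1 ⇔ 1/3 = 1/3
(¬(p2 ⇔ p1) ⇔ (p2 ⇒ p1)) ⇒ ((p1 ⇒ ¬p1) ⇔ (p1 ⇔ p2)) = 2/3 ⇒ 1/3 = 2/3
No assignment yields a value below 2/3, so this is the minimum.

2/3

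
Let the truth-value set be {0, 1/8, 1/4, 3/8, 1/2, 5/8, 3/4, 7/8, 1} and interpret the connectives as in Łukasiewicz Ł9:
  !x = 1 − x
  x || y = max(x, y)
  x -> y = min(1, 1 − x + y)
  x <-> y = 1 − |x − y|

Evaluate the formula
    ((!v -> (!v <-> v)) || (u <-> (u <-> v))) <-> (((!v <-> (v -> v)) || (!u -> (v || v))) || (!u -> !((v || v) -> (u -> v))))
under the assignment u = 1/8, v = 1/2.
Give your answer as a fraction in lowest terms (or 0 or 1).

5/8

!v = !1/2 = 1/2
!v = !1/2 = 1/2
!v <-> v = 1/2 <-> 1/2 = 1
!v -> (!v <-> v) = 1/2 -> 1 = 1
u <-> v = 1/8 <-> 1/2 = 5/8
u <-> (u <-> v) = 1/8 <-> 5/8 = 1/2
(!v -> (!v <-> v)) || (u <-> (u <-> v)) = 1 || 1/2 = 1
!v = !1/2 = 1/2
v -> v = 1/2 -> 1/2 = 1
!v <-> (v -> v) = 1/2 <-> 1 = 1/2
!u = !1/8 = 7/8
v || v = 1/2 || 1/2 = 1/2
!u -> (v || v) = 7/8 -> 1/2 = 5/8
(!v <-> (v -> v)) || (!u -> (v || v)) = 1/2 || 5/8 = 5/8
!u = !1/8 = 7/8
v || v = 1/2 || 1/2 = 1/2
u -> v = 1/8 -> 1/2 = 1
(v || v) -> (u -> v) = 1/2 -> 1 = 1
!((v || v) -> (u -> v)) = !1 = 0
!u -> !((v || v) -> (u -> v)) = 7/8 -> 0 = 1/8
((!v <-> (v -> v)) || (!u -> (v || v))) || (!u -> !((v || v) -> (u -> v))) = 5/8 || 1/8 = 5/8
((!v -> (!v <-> v)) || (u <-> (u <-> v))) <-> (((!v <-> (v -> v)) || (!u -> (v || v))) || (!u -> !((v || v) -> (u -> v)))) = 1 <-> 5/8 = 5/8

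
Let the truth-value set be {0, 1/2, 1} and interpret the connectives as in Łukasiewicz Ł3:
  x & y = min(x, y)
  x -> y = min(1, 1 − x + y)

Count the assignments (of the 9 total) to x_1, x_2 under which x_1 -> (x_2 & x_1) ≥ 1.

6

x_1 = 0, x_2 = 0 ↦ 1  ≥
x_1 = 0, x_2 = 1/2 ↦ 1  ≥
x_1 = 0, x_2 = 1 ↦ 1  ≥
x_1 = 1/2, x_2 = 0 ↦ 1/2  <
x_1 = 1/2, x_2 = 1/2 ↦ 1  ≥
x_1 = 1/2, x_2 = 1 ↦ 1  ≥
x_1 = 1, x_2 = 0 ↦ 0  <
x_1 = 1, x_2 = 1/2 ↦ 1/2  <
x_1 = 1, x_2 = 1 ↦ 1  ≥
So 6 of the 9 assignments meet the threshold.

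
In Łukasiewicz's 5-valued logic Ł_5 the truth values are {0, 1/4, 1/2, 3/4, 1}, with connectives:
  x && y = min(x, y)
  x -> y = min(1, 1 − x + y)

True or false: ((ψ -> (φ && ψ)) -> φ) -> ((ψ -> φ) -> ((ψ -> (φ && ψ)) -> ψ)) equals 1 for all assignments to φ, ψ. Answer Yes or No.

No

Counterexample: take φ = 1/4, ψ = 0.
φ && ψ = 1/4 && 0 = 0
ψ -> (φ && ψ) = 0 -> 0 = 1
(ψ -> (φ && ψ)) -> φ = 1 -> 1/4 = 1/4
ψ -> φ = 0 -> 1/4 = 1
φ && ψ = 1/4 && 0 = 0
ψ -> (φ && ψ) = 0 -> 0 = 1
(ψ -> (φ && ψ)) -> ψ = 1 -> 0 = 0
(ψ -> φ) -> ((ψ -> (φ && ψ)) -> ψ) = 1 -> 0 = 0
((ψ -> (φ && ψ)) -> φ) -> ((ψ -> φ) -> ((ψ -> (φ && ψ)) -> ψ)) = 1/4 -> 0 = 3/4
This gives 3/4 ≠ 1.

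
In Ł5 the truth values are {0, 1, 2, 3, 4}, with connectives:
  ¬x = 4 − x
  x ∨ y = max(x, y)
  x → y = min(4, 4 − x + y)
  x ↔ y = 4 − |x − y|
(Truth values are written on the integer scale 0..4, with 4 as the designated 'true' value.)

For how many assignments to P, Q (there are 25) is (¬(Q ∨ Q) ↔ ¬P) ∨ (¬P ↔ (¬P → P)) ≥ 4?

5

value 4: 5 assignments (counts)
value 3: 10 assignments
value 2: 5 assignments
value 1: 3 assignments
value 0: 2 assignments
So 5 of the 25 assignments meet the threshold.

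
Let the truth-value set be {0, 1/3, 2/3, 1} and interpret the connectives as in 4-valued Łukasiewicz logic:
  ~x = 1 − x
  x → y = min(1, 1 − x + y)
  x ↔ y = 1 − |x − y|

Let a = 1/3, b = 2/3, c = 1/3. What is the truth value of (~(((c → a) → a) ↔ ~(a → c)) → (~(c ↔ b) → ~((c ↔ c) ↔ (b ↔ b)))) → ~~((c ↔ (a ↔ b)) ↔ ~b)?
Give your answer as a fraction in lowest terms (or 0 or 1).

2/3

c → a = 1/3 → 1/3 = 1
(c → a) → a = 1 → 1/3 = 1/3
a → c = 1/3 → 1/3 = 1
~(a → c) = ~1 = 0
((c → a) → a) ↔ ~(a → c) = 1/3 ↔ 0 = 2/3
~(((c → a) → a) ↔ ~(a → c)) = ~2/3 = 1/3
c ↔ b = 1/3 ↔ 2/3 = 2/3
~(c ↔ b) = ~2/3 = 1/3
c ↔ c = 1/3 ↔ 1/3 = 1
b ↔ b = 2/3 ↔ 2/3 = 1
(c ↔ c) ↔ (b ↔ b) = 1 ↔ 1 = 1
~((c ↔ c) ↔ (b ↔ b)) = ~1 = 0
~(c ↔ b) → ~((c ↔ c) ↔ (b ↔ b)) = 1/3 → 0 = 2/3
~(((c → a) → a) ↔ ~(a → c)) → (~(c ↔ b) → ~((c ↔ c) ↔ (b ↔ b))) = 1/3 → 2/3 = 1
a ↔ b = 1/3 ↔ 2/3 = 2/3
c ↔ (a ↔ b) = 1/3 ↔ 2/3 = 2/3
~b = ~2/3 = 1/3
(c ↔ (a ↔ b)) ↔ ~b = 2/3 ↔ 1/3 = 2/3
~((c ↔ (a ↔ b)) ↔ ~b) = ~2/3 = 1/3
~~((c ↔ (a ↔ b)) ↔ ~b) = ~1/3 = 2/3
(~(((c → a) → a) ↔ ~(a → c)) → (~(c ↔ b) → ~((c ↔ c) ↔ (b ↔ b)))) → ~~((c ↔ (a ↔ b)) ↔ ~b) = 1 → 2/3 = 2/3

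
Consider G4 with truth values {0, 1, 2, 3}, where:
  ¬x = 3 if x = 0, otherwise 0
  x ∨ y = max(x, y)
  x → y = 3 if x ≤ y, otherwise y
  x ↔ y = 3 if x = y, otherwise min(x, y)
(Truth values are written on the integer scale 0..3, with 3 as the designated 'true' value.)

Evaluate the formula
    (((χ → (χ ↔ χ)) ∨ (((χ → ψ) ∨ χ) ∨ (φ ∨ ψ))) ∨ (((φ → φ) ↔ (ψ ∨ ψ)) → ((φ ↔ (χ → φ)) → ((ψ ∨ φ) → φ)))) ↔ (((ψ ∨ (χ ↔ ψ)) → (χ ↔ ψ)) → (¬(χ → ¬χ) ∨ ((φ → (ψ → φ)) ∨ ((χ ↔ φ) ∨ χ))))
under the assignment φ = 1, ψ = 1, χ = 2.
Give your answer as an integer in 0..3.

χ ↔ χ = 2 ↔ 2 = 3
χ → (χ ↔ χ) = 2 → 3 = 3
χ → ψ = 2 → 1 = 1
(χ → ψ) ∨ χ = 1 ∨ 2 = 2
φ ∨ ψ = 1 ∨ 1 = 1
((χ → ψ) ∨ χ) ∨ (φ ∨ ψ) = 2 ∨ 1 = 2
(χ → (χ ↔ χ)) ∨ (((χ → ψ) ∨ χ) ∨ (φ ∨ ψ)) = 3 ∨ 2 = 3
φ → φ = 1 → 1 = 3
ψ ∨ ψ = 1 ∨ 1 = 1
(φ → φ) ↔ (ψ ∨ ψ) = 3 ↔ 1 = 1
χ → φ = 2 → 1 = 1
φ ↔ (χ → φ) = 1 ↔ 1 = 3
ψ ∨ φ = 1 ∨ 1 = 1
(ψ ∨ φ) → φ = 1 → 1 = 3
(φ ↔ (χ → φ)) → ((ψ ∨ φ) → φ) = 3 → 3 = 3
((φ → φ) ↔ (ψ ∨ ψ)) → ((φ ↔ (χ → φ)) → ((ψ ∨ φ) → φ)) = 1 → 3 = 3
((χ → (χ ↔ χ)) ∨ (((χ → ψ) ∨ χ) ∨ (φ ∨ ψ))) ∨ (((φ → φ) ↔ (ψ ∨ ψ)) → ((φ ↔ (χ → φ)) → ((ψ ∨ φ) → φ))) = 3 ∨ 3 = 3
χ ↔ ψ = 2 ↔ 1 = 1
ψ ∨ (χ ↔ ψ) = 1 ∨ 1 = 1
χ ↔ ψ = 2 ↔ 1 = 1
(ψ ∨ (χ ↔ ψ)) → (χ ↔ ψ) = 1 → 1 = 3
¬χ = ¬2 = 0
χ → ¬χ = 2 → 0 = 0
¬(χ → ¬χ) = ¬0 = 3
ψ → φ = 1 → 1 = 3
φ → (ψ → φ) = 1 → 3 = 3
χ ↔ φ = 2 ↔ 1 = 1
(χ ↔ φ) ∨ χ = 1 ∨ 2 = 2
(φ → (ψ → φ)) ∨ ((χ ↔ φ) ∨ χ) = 3 ∨ 2 = 3
¬(χ → ¬χ) ∨ ((φ → (ψ → φ)) ∨ ((χ ↔ φ) ∨ χ)) = 3 ∨ 3 = 3
((ψ ∨ (χ ↔ ψ)) → (χ ↔ ψ)) → (¬(χ → ¬χ) ∨ ((φ → (ψ → φ)) ∨ ((χ ↔ φ) ∨ χ))) = 3 → 3 = 3
(((χ → (χ ↔ χ)) ∨ (((χ → ψ) ∨ χ) ∨ (φ ∨ ψ))) ∨ (((φ → φ) ↔ (ψ ∨ ψ)) → ((φ ↔ (χ → φ)) → ((ψ ∨ φ) → φ)))) ↔ (((ψ ∨ (χ ↔ ψ)) → (χ ↔ ψ)) → (¬(χ → ¬χ) ∨ ((φ → (ψ → φ)) ∨ ((χ ↔ φ) ∨ χ)))) = 3 ↔ 3 = 3

3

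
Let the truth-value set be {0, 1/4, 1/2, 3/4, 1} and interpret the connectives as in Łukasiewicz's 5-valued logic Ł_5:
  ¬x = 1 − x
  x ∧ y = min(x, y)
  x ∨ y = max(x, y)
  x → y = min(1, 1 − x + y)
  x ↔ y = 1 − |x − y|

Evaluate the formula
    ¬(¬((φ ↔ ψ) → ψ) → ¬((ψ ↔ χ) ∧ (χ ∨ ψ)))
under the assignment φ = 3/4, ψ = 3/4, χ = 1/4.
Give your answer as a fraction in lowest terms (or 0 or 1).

0

φ ↔ ψ = 3/4 ↔ 3/4 = 1
(φ ↔ ψ) → ψ = 1 → 3/4 = 3/4
¬((φ ↔ ψ) → ψ) = ¬3/4 = 1/4
ψ ↔ χ = 3/4 ↔ 1/4 = 1/2
χ ∨ ψ = 1/4 ∨ 3/4 = 3/4
(ψ ↔ χ) ∧ (χ ∨ ψ) = 1/2 ∧ 3/4 = 1/2
¬((ψ ↔ χ) ∧ (χ ∨ ψ)) = ¬1/2 = 1/2
¬((φ ↔ ψ) → ψ) → ¬((ψ ↔ χ) ∧ (χ ∨ ψ)) = 1/4 → 1/2 = 1
¬(¬((φ ↔ ψ) → ψ) → ¬((ψ ↔ χ) ∧ (χ ∨ ψ))) = ¬1 = 0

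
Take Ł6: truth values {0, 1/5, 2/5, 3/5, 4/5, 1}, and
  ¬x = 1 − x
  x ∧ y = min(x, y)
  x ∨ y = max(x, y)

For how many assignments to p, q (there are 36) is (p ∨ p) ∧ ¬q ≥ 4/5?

4

value 1: 1 assignment (counts)
value 4/5: 3 assignments (counts)
value 3/5: 5 assignments
value 2/5: 7 assignments
value 1/5: 9 assignments
value 0: 11 assignments
So 4 of the 36 assignments meet the threshold.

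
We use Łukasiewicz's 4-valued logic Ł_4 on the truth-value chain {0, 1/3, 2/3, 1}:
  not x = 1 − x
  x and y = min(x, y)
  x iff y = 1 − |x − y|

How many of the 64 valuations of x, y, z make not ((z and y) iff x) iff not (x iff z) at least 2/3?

value 1: 42 assignments (counts)
value 2/3: 14 assignments (counts)
value 1/3: 6 assignments
value 0: 2 assignments
So 56 of the 64 assignments meet the threshold.

56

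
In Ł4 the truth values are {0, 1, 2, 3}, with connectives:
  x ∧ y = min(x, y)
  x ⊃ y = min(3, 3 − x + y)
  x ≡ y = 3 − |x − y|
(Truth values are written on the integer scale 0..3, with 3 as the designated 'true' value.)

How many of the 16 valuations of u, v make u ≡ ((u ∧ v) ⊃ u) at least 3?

u = 0, v = 0 ↦ 0  <
u = 0, v = 1 ↦ 0  <
u = 0, v = 2 ↦ 0  <
u = 0, v = 3 ↦ 0  <
u = 1, v = 0 ↦ 1  <
u = 1, v = 1 ↦ 1  <
u = 1, v = 2 ↦ 1  <
u = 1, v = 3 ↦ 1  <
u = 2, v = 0 ↦ 2  <
u = 2, v = 1 ↦ 2  <
u = 2, v = 2 ↦ 2  <
u = 2, v = 3 ↦ 2  <
u = 3, v = 0 ↦ 3  ≥
u = 3, v = 1 ↦ 3  ≥
u = 3, v = 2 ↦ 3  ≥
u = 3, v = 3 ↦ 3  ≥
So 4 of the 16 assignments meet the threshold.

4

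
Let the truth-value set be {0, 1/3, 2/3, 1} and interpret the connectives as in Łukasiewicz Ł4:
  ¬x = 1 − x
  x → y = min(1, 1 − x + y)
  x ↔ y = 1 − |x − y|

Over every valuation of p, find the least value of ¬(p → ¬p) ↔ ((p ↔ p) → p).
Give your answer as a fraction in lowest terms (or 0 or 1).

2/3

Take p = 1/3:
¬p = ¬1/3 = 2/3
p → ¬p = 1/3 → 2/3 = 1
¬(p → ¬p) = ¬1 = 0
p ↔ p = 1/3 ↔ 1/3 = 1
(p ↔ p) → p = 1 → 1/3 = 1/3
¬(p → ¬p) ↔ ((p ↔ p) → p) = 0 ↔ 1/3 = 2/3
No assignment yields a value below 2/3, so this is the minimum.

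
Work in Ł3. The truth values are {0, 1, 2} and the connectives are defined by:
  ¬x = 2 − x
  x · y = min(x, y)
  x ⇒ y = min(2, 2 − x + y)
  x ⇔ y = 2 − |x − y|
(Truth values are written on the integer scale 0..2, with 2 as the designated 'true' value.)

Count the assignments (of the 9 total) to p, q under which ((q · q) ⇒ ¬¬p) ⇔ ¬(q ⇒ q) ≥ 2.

p = 0, q = 0 ↦ 0  <
p = 0, q = 1 ↦ 1  <
p = 0, q = 2 ↦ 2  ≥
p = 1, q = 0 ↦ 0  <
p = 1, q = 1 ↦ 0  <
p = 1, q = 2 ↦ 1  <
p = 2, q = 0 ↦ 0  <
p = 2, q = 1 ↦ 0  <
p = 2, q = 2 ↦ 0  <
So 1 of the 9 assignments meets the threshold.

1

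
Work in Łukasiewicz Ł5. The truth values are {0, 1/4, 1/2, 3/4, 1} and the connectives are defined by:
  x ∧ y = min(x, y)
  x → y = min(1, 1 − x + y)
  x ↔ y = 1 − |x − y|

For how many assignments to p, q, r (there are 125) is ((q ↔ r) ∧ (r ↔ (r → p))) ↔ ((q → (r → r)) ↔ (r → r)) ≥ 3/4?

value 1: 3 assignments (counts)
value 3/4: 19 assignments (counts)
value 1/2: 36 assignments
value 1/4: 33 assignments
value 0: 34 assignments
So 22 of the 125 assignments meet the threshold.

22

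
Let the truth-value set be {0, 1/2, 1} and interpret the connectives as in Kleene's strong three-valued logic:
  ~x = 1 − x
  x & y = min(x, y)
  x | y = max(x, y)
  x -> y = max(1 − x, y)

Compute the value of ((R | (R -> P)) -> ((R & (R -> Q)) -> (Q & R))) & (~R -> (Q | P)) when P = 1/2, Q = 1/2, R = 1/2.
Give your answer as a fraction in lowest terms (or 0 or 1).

R -> P = 1/2 -> 1/2 = 1/2
R | (R -> P) = 1/2 | 1/2 = 1/2
R -> Q = 1/2 -> 1/2 = 1/2
R & (R -> Q) = 1/2 & 1/2 = 1/2
Q & R = 1/2 & 1/2 = 1/2
(R & (R -> Q)) -> (Q & R) = 1/2 -> 1/2 = 1/2
(R | (R -> P)) -> ((R & (R -> Q)) -> (Q & R)) = 1/2 -> 1/2 = 1/2
~R = ~1/2 = 1/2
Q | P = 1/2 | 1/2 = 1/2
~R -> (Q | P) = 1/2 -> 1/2 = 1/2
((R | (R -> P)) -> ((R & (R -> Q)) -> (Q & R))) & (~R -> (Q | P)) = 1/2 & 1/2 = 1/2

1/2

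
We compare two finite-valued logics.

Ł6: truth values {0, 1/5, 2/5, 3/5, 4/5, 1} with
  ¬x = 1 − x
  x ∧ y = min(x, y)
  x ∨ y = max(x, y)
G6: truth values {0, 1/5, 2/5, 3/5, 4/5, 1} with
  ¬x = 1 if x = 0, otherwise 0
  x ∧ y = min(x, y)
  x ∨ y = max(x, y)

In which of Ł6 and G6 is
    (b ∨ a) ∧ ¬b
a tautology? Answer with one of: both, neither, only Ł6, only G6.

In Ł6: at a = 0, b = 0 the value is 0 — not a tautology.
In G6: at a = 0, b = 0 the value is 0 — not a tautology.

neither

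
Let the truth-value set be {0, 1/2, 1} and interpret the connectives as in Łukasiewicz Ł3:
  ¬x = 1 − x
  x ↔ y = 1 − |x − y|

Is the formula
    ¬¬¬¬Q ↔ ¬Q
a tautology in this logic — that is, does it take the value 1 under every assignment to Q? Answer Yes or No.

No

Counterexample: take Q = 0.
¬Q = ¬0 = 1
¬¬Q = ¬1 = 0
¬¬¬Q = ¬0 = 1
¬¬¬¬Q = ¬1 = 0
¬Q = ¬0 = 1
¬¬¬¬Q ↔ ¬Q = 0 ↔ 1 = 0
This gives 0 ≠ 1.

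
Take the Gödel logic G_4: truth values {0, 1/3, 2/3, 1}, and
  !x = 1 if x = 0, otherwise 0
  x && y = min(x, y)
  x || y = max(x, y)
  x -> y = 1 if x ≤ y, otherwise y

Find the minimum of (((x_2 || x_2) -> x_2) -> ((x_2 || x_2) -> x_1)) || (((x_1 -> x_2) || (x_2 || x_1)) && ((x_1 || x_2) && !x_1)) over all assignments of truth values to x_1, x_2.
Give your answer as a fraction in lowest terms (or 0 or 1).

1/3

Take x_1 = 0, x_2 = 1/3:
x_2 || x_2 = 1/3 || 1/3 = 1/3
(x_2 || x_2) -> x_2 = 1/3 -> 1/3 = 1
x_2 || x_2 = 1/3 || 1/3 = 1/3
(x_2 || x_2) -> x_1 = 1/3 -> 0 = 0
((x_2 || x_2) -> x_2) -> ((x_2 || x_2) -> x_1) = 1 -> 0 = 0
x_1 -> x_2 = 0 -> 1/3 = 1
x_2 || x_1 = 1/3 || 0 = 1/3
(x_1 -> x_2) || (x_2 || x_1) = 1 || 1/3 = 1
x_1 || x_2 = 0 || 1/3 = 1/3
!x_1 = !0 = 1
(x_1 || x_2) && !x_1 = 1/3 && 1 = 1/3
((x_1 -> x_2) || (x_2 || x_1)) && ((x_1 || x_2) && !x_1) = 1 && 1/3 = 1/3
(((x_2 || x_2) -> x_2) -> ((x_2 || x_2) -> x_1)) || (((x_1 -> x_2) || (x_2 || x_1)) && ((x_1 || x_2) && !x_1)) = 0 || 1/3 = 1/3
No assignment yields a value below 1/3, so this is the minimum.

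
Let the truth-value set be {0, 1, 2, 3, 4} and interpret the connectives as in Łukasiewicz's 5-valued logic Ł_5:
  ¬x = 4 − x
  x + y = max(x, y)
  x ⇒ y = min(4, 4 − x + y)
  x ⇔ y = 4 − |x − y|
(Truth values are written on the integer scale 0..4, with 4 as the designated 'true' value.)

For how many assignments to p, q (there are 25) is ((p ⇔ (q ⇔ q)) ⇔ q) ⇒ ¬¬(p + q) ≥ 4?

17

value 4: 17 assignments (counts)
value 3: 3 assignments
value 2: 3 assignments
value 1: 1 assignment
value 0: 1 assignment
So 17 of the 25 assignments meet the threshold.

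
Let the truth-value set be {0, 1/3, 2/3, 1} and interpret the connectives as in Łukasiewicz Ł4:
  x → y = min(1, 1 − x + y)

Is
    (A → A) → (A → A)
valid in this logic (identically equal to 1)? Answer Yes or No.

A = 0 ↦ 1
A = 1/3 ↦ 1
A = 2/3 ↦ 1
A = 1 ↦ 1
Every assignment gives a value ≥ 1.

Yes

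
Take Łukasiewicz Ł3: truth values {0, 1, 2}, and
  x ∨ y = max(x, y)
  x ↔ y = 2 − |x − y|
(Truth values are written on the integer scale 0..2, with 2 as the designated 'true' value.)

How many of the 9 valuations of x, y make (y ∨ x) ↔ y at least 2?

x = 0, y = 0 ↦ 2  ≥
x = 0, y = 1 ↦ 2  ≥
x = 0, y = 2 ↦ 2  ≥
x = 1, y = 0 ↦ 1  <
x = 1, y = 1 ↦ 2  ≥
x = 1, y = 2 ↦ 2  ≥
x = 2, y = 0 ↦ 0  <
x = 2, y = 1 ↦ 1  <
x = 2, y = 2 ↦ 2  ≥
So 6 of the 9 assignments meet the threshold.

6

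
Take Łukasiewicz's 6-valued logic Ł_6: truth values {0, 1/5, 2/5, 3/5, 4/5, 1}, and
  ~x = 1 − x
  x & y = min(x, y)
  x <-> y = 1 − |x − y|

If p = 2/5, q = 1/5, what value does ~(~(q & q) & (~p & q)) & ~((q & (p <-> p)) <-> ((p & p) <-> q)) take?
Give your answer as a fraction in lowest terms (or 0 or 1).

3/5

q & q = 1/5 & 1/5 = 1/5
~(q & q) = ~1/5 = 4/5
~p = ~2/5 = 3/5
~p & q = 3/5 & 1/5 = 1/5
~(q & q) & (~p & q) = 4/5 & 1/5 = 1/5
~(~(q & q) & (~p & q)) = ~1/5 = 4/5
p <-> p = 2/5 <-> 2/5 = 1
q & (p <-> p) = 1/5 & 1 = 1/5
p & p = 2/5 & 2/5 = 2/5
(p & p) <-> q = 2/5 <-> 1/5 = 4/5
(q & (p <-> p)) <-> ((p & p) <-> q) = 1/5 <-> 4/5 = 2/5
~((q & (p <-> p)) <-> ((p & p) <-> q)) = ~2/5 = 3/5
~(~(q & q) & (~p & q)) & ~((q & (p <-> p)) <-> ((p & p) <-> q)) = 4/5 & 3/5 = 3/5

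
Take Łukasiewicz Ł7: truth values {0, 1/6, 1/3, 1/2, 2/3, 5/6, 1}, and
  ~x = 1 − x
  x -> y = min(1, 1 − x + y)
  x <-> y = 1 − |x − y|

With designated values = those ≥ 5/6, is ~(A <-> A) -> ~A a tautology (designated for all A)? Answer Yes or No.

Yes

A = 0 ↦ 1
A = 1/6 ↦ 1
A = 1/3 ↦ 1
A = 1/2 ↦ 1
A = 2/3 ↦ 1
A = 5/6 ↦ 1
A = 1 ↦ 1
Every assignment gives a value ≥ 5/6.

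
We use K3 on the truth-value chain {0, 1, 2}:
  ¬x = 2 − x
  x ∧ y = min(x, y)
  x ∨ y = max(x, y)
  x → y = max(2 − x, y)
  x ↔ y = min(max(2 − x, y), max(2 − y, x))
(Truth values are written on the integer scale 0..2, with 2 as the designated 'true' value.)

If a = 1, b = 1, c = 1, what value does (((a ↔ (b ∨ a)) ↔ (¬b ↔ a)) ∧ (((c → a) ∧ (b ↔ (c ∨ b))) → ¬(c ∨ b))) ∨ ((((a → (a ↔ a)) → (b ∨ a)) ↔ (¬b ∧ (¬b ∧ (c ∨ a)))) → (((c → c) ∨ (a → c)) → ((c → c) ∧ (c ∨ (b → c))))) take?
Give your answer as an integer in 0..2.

b ∨ a = 1 ∨ 1 = 1
a ↔ (b ∨ a) = 1 ↔ 1 = 1
¬b = ¬1 = 1
¬b ↔ a = 1 ↔ 1 = 1
(a ↔ (b ∨ a)) ↔ (¬b ↔ a) = 1 ↔ 1 = 1
c → a = 1 → 1 = 1
c ∨ b = 1 ∨ 1 = 1
b ↔ (c ∨ b) = 1 ↔ 1 = 1
(c → a) ∧ (b ↔ (c ∨ b)) = 1 ∧ 1 = 1
c ∨ b = 1 ∨ 1 = 1
¬(c ∨ b) = ¬1 = 1
((c → a) ∧ (b ↔ (c ∨ b))) → ¬(c ∨ b) = 1 → 1 = 1
((a ↔ (b ∨ a)) ↔ (¬b ↔ a)) ∧ (((c → a) ∧ (b ↔ (c ∨ b))) → ¬(c ∨ b)) = 1 ∧ 1 = 1
a ↔ a = 1 ↔ 1 = 1
a → (a ↔ a) = 1 → 1 = 1
b ∨ a = 1 ∨ 1 = 1
(a → (a ↔ a)) → (b ∨ a) = 1 → 1 = 1
¬b = ¬1 = 1
¬b = ¬1 = 1
c ∨ a = 1 ∨ 1 = 1
¬b ∧ (c ∨ a) = 1 ∧ 1 = 1
¬b ∧ (¬b ∧ (c ∨ a)) = 1 ∧ 1 = 1
((a → (a ↔ a)) → (b ∨ a)) ↔ (¬b ∧ (¬b ∧ (c ∨ a))) = 1 ↔ 1 = 1
c → c = 1 → 1 = 1
a → c = 1 → 1 = 1
(c → c) ∨ (a → c) = 1 ∨ 1 = 1
c → c = 1 → 1 = 1
b → c = 1 → 1 = 1
c ∨ (b → c) = 1 ∨ 1 = 1
(c → c) ∧ (c ∨ (b → c)) = 1 ∧ 1 = 1
((c → c) ∨ (a → c)) → ((c → c) ∧ (c ∨ (b → c))) = 1 → 1 = 1
(((a → (a ↔ a)) → (b ∨ a)) ↔ (¬b ∧ (¬b ∧ (c ∨ a)))) → (((c → c) ∨ (a → c)) → ((c → c) ∧ (c ∨ (b → c)))) = 1 → 1 = 1
(((a ↔ (b ∨ a)) ↔ (¬b ↔ a)) ∧ (((c → a) ∧ (b ↔ (c ∨ b))) → ¬(c ∨ b))) ∨ ((((a → (a ↔ a)) → (b ∨ a)) ↔ (¬b ∧ (¬b ∧ (c ∨ a)))) → (((c → c) ∨ (a → c)) → ((c → c) ∧ (c ∨ (b → c))))) = 1 ∨ 1 = 1

1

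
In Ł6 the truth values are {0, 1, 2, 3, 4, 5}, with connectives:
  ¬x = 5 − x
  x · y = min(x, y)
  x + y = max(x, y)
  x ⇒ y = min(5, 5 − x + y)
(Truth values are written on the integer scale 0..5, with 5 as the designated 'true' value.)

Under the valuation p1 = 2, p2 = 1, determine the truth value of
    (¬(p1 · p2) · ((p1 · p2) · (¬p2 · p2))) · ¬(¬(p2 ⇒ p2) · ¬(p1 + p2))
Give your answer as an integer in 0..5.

1

p1 · p2 = 2 · 1 = 1
¬(p1 · p2) = ¬1 = 4
p1 · p2 = 2 · 1 = 1
¬p2 = ¬1 = 4
¬p2 · p2 = 4 · 1 = 1
(p1 · p2) · (¬p2 · p2) = 1 · 1 = 1
¬(p1 · p2) · ((p1 · p2) · (¬p2 · p2)) = 4 · 1 = 1
p2 ⇒ p2 = 1 ⇒ 1 = 5
¬(p2 ⇒ p2) = ¬5 = 0
p1 + p2 = 2 + 1 = 2
¬(p1 + p2) = ¬2 = 3
¬(p2 ⇒ p2) · ¬(p1 + p2) = 0 · 3 = 0
¬(¬(p2 ⇒ p2) · ¬(p1 + p2)) = ¬0 = 5
(¬(p1 · p2) · ((p1 · p2) · (¬p2 · p2))) · ¬(¬(p2 ⇒ p2) · ¬(p1 + p2)) = 1 · 5 = 1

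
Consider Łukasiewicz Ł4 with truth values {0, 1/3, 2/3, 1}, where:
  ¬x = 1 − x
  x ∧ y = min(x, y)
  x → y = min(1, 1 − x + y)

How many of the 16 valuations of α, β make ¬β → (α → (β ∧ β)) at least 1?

12

α = 0, β = 0 ↦ 1  ≥
α = 0, β = 1/3 ↦ 1  ≥
α = 0, β = 2/3 ↦ 1  ≥
α = 0, β = 1 ↦ 1  ≥
α = 1/3, β = 0 ↦ 2/3  <
α = 1/3, β = 1/3 ↦ 1  ≥
α = 1/3, β = 2/3 ↦ 1  ≥
α = 1/3, β = 1 ↦ 1  ≥
α = 2/3, β = 0 ↦ 1/3  <
α = 2/3, β = 1/3 ↦ 1  ≥
α = 2/3, β = 2/3 ↦ 1  ≥
α = 2/3, β = 1 ↦ 1  ≥
α = 1, β = 0 ↦ 0  <
α = 1, β = 1/3 ↦ 2/3  <
α = 1, β = 2/3 ↦ 1  ≥
α = 1, β = 1 ↦ 1  ≥
So 12 of the 16 assignments meet the threshold.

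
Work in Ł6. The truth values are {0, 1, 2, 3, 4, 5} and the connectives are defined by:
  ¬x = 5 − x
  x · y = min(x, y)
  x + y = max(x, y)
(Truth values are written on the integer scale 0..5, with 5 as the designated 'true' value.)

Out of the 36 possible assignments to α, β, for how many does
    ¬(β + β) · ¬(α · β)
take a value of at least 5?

value 5: 6 assignments (counts)
value 4: 6 assignments
value 3: 6 assignments
value 2: 6 assignments
value 1: 6 assignments
value 0: 6 assignments
So 6 of the 36 assignments meet the threshold.

6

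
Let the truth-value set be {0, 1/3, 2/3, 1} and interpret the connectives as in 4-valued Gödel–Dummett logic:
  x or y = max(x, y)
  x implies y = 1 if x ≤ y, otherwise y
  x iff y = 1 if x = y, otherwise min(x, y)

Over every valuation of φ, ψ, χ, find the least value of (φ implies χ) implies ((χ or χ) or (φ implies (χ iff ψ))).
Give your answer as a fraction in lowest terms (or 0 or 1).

1/3

Take φ = 1/3, ψ = 0, χ = 1/3:
φ implies χ = 1/3 implies 1/3 = 1
χ or χ = 1/3 or 1/3 = 1/3
χ iff ψ = 1/3 iff 0 = 0
φ implies (χ iff ψ) = 1/3 implies 0 = 0
(χ or χ) or (φ implies (χ iff ψ)) = 1/3 or 0 = 1/3
(φ implies χ) implies ((χ or χ) or (φ implies (χ iff ψ))) = 1 implies 1/3 = 1/3
No assignment yields a value below 1/3, so this is the minimum.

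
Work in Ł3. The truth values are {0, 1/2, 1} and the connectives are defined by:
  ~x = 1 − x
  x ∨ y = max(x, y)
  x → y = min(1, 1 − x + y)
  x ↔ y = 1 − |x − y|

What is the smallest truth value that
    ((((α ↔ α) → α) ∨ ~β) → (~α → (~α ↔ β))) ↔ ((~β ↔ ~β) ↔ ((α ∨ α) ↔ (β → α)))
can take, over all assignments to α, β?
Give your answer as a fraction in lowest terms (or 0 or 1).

Take α = 0, β = 1/2:
α ↔ α = 0 ↔ 0 = 1
(α ↔ α) → α = 1 → 0 = 0
~β = ~1/2 = 1/2
((α ↔ α) → α) ∨ ~β = 0 ∨ 1/2 = 1/2
~α = ~0 = 1
~α = ~0 = 1
~α ↔ β = 1 ↔ 1/2 = 1/2
~α → (~α ↔ β) = 1 → 1/2 = 1/2
(((α ↔ α) → α) ∨ ~β) → (~α → (~α ↔ β)) = 1/2 → 1/2 = 1
~β = ~1/2 = 1/2
~β = ~1/2 = 1/2
~β ↔ ~β = 1/2 ↔ 1/2 = 1
α ∨ α = 0 ∨ 0 = 0
β → α = 1/2 → 0 = 1/2
(α ∨ α) ↔ (β → α) = 0 ↔ 1/2 = 1/2
(~β ↔ ~β) ↔ ((α ∨ α) ↔ (β → α)) = 1 ↔ 1/2 = 1/2
((((α ↔ α) → α) ∨ ~β) → (~α → (~α ↔ β))) ↔ ((~β ↔ ~β) ↔ ((α ∨ α) ↔ (β → α))) = 1 ↔ 1/2 = 1/2
No assignment yields a value below 1/2, so this is the minimum.

1/2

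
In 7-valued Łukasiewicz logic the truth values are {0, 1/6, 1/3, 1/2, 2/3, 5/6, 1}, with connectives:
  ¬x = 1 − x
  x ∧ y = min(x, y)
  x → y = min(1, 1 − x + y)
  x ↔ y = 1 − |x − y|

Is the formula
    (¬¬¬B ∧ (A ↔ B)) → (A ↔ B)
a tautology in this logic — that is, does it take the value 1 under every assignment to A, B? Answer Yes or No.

At A = 1/3, B = 1/6, for instance:
¬B = ¬1/6 = 5/6
¬¬B = ¬5/6 = 1/6
¬¬¬B = ¬1/6 = 5/6
A ↔ B = 1/3 ↔ 1/6 = 5/6
¬¬¬B ∧ (A ↔ B) = 5/6 ∧ 5/6 = 5/6
(¬¬¬B ∧ (A ↔ B)) → (A ↔ B) = 5/6 → 5/6 = 1
and checking the remaining 48 assignments likewise gives ≥ 1 in every case.

Yes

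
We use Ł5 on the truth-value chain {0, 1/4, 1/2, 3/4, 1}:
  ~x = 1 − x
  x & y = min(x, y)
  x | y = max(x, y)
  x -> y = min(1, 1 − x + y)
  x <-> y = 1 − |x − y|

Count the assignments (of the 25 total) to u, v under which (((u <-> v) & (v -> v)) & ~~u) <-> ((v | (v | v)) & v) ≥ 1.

9

value 1: 9 assignments (counts)
value 3/4: 9 assignments
value 1/2: 4 assignments
value 1/4: 2 assignments
value 0: 1 assignment
So 9 of the 25 assignments meet the threshold.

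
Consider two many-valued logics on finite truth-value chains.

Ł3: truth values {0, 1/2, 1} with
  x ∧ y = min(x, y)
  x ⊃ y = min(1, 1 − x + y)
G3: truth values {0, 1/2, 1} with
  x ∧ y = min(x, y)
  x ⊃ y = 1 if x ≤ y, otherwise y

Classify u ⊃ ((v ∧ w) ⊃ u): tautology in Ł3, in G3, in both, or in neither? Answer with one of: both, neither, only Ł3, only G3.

both

In Ł3: every assignment gives 1 — tautology.
In G3: every assignment gives 1 — tautology.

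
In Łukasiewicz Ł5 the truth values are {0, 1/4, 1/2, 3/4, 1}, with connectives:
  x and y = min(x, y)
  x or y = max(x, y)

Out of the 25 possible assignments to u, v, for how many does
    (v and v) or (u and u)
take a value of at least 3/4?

value 1: 9 assignments (counts)
value 3/4: 7 assignments (counts)
value 1/2: 5 assignments
value 1/4: 3 assignments
value 0: 1 assignment
So 16 of the 25 assignments meet the threshold.

16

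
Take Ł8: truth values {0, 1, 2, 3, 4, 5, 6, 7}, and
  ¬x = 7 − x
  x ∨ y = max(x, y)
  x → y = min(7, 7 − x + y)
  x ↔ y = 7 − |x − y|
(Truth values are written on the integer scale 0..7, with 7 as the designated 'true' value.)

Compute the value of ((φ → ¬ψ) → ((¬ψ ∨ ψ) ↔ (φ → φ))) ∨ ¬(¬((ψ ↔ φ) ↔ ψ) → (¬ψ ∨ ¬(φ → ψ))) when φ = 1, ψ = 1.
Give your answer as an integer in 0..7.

6

¬ψ = ¬1 = 6
φ → ¬ψ = 1 → 6 = 7
¬ψ = ¬1 = 6
¬ψ ∨ ψ = 6 ∨ 1 = 6
φ → φ = 1 → 1 = 7
(¬ψ ∨ ψ) ↔ (φ → φ) = 6 ↔ 7 = 6
(φ → ¬ψ) → ((¬ψ ∨ ψ) ↔ (φ → φ)) = 7 → 6 = 6
ψ ↔ φ = 1 ↔ 1 = 7
(ψ ↔ φ) ↔ ψ = 7 ↔ 1 = 1
¬((ψ ↔ φ) ↔ ψ) = ¬1 = 6
¬ψ = ¬1 = 6
φ → ψ = 1 → 1 = 7
¬(φ → ψ) = ¬7 = 0
¬ψ ∨ ¬(φ → ψ) = 6 ∨ 0 = 6
¬((ψ ↔ φ) ↔ ψ) → (¬ψ ∨ ¬(φ → ψ)) = 6 → 6 = 7
¬(¬((ψ ↔ φ) ↔ ψ) → (¬ψ ∨ ¬(φ → ψ))) = ¬7 = 0
((φ → ¬ψ) → ((¬ψ ∨ ψ) ↔ (φ → φ))) ∨ ¬(¬((ψ ↔ φ) ↔ ψ) → (¬ψ ∨ ¬(φ → ψ))) = 6 ∨ 0 = 6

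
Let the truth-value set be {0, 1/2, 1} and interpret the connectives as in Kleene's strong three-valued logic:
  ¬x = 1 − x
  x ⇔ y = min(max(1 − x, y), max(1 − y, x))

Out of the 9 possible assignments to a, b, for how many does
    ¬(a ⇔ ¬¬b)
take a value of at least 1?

a = 0, b = 0 ↦ 0  <
a = 0, b = 1/2 ↦ 1/2  <
a = 0, b = 1 ↦ 1  ≥
a = 1/2, b = 0 ↦ 1/2  <
a = 1/2, b = 1/2 ↦ 1/2  <
a = 1/2, b = 1 ↦ 1/2  <
a = 1, b = 0 ↦ 1  ≥
a = 1, b = 1/2 ↦ 1/2  <
a = 1, b = 1 ↦ 0  <
So 2 of the 9 assignments meet the threshold.

2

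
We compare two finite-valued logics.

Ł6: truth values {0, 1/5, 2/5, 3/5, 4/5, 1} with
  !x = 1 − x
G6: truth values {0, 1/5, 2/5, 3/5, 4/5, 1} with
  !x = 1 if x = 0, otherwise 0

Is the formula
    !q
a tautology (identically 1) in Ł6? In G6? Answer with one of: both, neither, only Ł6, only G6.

In Ł6: at q = 1/5 the value is 4/5 — not a tautology.
In G6: at q = 1/5 the value is 0 — not a tautology.

neither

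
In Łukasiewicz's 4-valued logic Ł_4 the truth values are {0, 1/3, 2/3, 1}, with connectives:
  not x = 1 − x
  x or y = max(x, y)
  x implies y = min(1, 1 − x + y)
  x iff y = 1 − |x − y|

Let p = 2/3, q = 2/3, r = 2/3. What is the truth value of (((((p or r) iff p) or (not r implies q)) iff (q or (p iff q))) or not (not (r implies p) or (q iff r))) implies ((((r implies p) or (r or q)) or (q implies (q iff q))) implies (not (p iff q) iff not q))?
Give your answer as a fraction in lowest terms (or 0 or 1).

p or r = 2/3 or 2/3 = 2/3
(p or r) iff p = 2/3 iff 2/3 = 1
not r = not 2/3 = 1/3
not r implies q = 1/3 implies 2/3 = 1
((p or r) iff p) or (not r implies q) = 1 or 1 = 1
p iff q = 2/3 iff 2/3 = 1
q or (p iff q) = 2/3 or 1 = 1
(((p or r) iff p) or (not r implies q)) iff (q or (p iff q)) = 1 iff 1 = 1
r implies p = 2/3 implies 2/3 = 1
not (r implies p) = not 1 = 0
q iff r = 2/3 iff 2/3 = 1
not (r implies p) or (q iff r) = 0 or 1 = 1
not (not (r implies p) or (q iff r)) = not 1 = 0
((((p or r) iff p) or (not r implies q)) iff (q or (p iff q))) or not (not (r implies p) or (q iff r)) = 1 or 0 = 1
r implies p = 2/3 implies 2/3 = 1
r or q = 2/3 or 2/3 = 2/3
(r implies p) or (r or q) = 1 or 2/3 = 1
q iff q = 2/3 iff 2/3 = 1
q implies (q iff q) = 2/3 implies 1 = 1
((r implies p) or (r or q)) or (q implies (q iff q)) = 1 or 1 = 1
p iff q = 2/3 iff 2/3 = 1
not (p iff q) = not 1 = 0
not q = not 2/3 = 1/3
not (p iff q) iff not q = 0 iff 1/3 = 2/3
(((r implies p) or (r or q)) or (q implies (q iff q))) implies (not (p iff q) iff not q) = 1 implies 2/3 = 2/3
(((((p or r) iff p) or (not r implies q)) iff (q or (p iff q))) or not (not (r implies p) or (q iff r))) implies ((((r implies p) or (r or q)) or (q implies (q iff q))) implies (not (p iff q) iff not q)) = 1 implies 2/3 = 2/3

2/3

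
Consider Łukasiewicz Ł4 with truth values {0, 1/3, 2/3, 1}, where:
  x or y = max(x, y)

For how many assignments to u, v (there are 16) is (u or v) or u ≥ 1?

u = 0, v = 0 ↦ 0  <
u = 0, v = 1/3 ↦ 1/3  <
u = 0, v = 2/3 ↦ 2/3  <
u = 0, v = 1 ↦ 1  ≥
u = 1/3, v = 0 ↦ 1/3  <
u = 1/3, v = 1/3 ↦ 1/3  <
u = 1/3, v = 2/3 ↦ 2/3  <
u = 1/3, v = 1 ↦ 1  ≥
u = 2/3, v = 0 ↦ 2/3  <
u = 2/3, v = 1/3 ↦ 2/3  <
u = 2/3, v = 2/3 ↦ 2/3  <
u = 2/3, v = 1 ↦ 1  ≥
u = 1, v = 0 ↦ 1  ≥
u = 1, v = 1/3 ↦ 1  ≥
u = 1, v = 2/3 ↦ 1  ≥
u = 1, v = 1 ↦ 1  ≥
So 7 of the 16 assignments meet the threshold.

7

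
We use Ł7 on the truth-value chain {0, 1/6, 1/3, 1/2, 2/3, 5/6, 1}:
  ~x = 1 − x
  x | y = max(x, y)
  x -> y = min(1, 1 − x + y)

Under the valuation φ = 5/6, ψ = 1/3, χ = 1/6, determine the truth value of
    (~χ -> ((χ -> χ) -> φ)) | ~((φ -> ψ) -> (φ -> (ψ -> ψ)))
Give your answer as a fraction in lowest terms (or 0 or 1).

~χ = ~1/6 = 5/6
χ -> χ = 1/6 -> 1/6 = 1
(χ -> χ) -> φ = 1 -> 5/6 = 5/6
~χ -> ((χ -> χ) -> φ) = 5/6 -> 5/6 = 1
φ -> ψ = 5/6 -> 1/3 = 1/2
ψ -> ψ = 1/3 -> 1/3 = 1
φ -> (ψ -> ψ) = 5/6 -> 1 = 1
(φ -> ψ) -> (φ -> (ψ -> ψ)) = 1/2 -> 1 = 1
~((φ -> ψ) -> (φ -> (ψ -> ψ))) = ~1 = 0
(~χ -> ((χ -> χ) -> φ)) | ~((φ -> ψ) -> (φ -> (ψ -> ψ))) = 1 | 0 = 1

1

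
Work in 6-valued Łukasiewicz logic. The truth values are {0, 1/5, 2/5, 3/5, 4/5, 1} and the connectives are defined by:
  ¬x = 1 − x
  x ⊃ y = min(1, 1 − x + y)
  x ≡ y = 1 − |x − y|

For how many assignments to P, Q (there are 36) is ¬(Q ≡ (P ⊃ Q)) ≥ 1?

value 1: 1 assignment (counts)
value 4/5: 3 assignments
value 3/5: 5 assignments
value 2/5: 7 assignments
value 1/5: 9 assignments
value 0: 11 assignments
So 1 of the 36 assignments meets the threshold.

1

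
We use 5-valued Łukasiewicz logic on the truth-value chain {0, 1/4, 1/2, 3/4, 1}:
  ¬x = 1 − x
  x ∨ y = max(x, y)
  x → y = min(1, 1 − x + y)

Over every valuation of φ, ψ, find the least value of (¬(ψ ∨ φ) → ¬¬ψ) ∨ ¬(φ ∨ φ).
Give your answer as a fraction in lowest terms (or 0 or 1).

Take φ = 1/2, ψ = 0:
ψ ∨ φ = 0 ∨ 1/2 = 1/2
¬(ψ ∨ φ) = ¬1/2 = 1/2
¬ψ = ¬0 = 1
¬¬ψ = ¬1 = 0
¬(ψ ∨ φ) → ¬¬ψ = 1/2 → 0 = 1/2
φ ∨ φ = 1/2 ∨ 1/2 = 1/2
¬(φ ∨ φ) = ¬1/2 = 1/2
(¬(ψ ∨ φ) → ¬¬ψ) ∨ ¬(φ ∨ φ) = 1/2 ∨ 1/2 = 1/2
No assignment yields a value below 1/2, so this is the minimum.

1/2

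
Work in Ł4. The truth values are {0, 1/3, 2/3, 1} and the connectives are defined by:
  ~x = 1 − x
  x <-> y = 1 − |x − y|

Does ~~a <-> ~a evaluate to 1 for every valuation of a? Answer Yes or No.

No

Counterexample: take a = 0.
~a = ~0 = 1
~~a = ~1 = 0
~a = ~0 = 1
~~a <-> ~a = 0 <-> 1 = 0
This gives 0 ≠ 1.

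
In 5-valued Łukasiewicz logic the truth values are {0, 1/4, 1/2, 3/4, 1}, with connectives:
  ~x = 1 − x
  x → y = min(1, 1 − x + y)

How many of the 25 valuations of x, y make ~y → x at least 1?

15

value 1: 15 assignments (counts)
value 3/4: 4 assignments
value 1/2: 3 assignments
value 1/4: 2 assignments
value 0: 1 assignment
So 15 of the 25 assignments meet the threshold.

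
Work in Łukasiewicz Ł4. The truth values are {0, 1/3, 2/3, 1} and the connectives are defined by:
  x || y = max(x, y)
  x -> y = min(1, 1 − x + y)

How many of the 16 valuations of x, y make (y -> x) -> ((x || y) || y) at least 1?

x = 0, y = 0 ↦ 0  <
x = 0, y = 1/3 ↦ 2/3  <
x = 0, y = 2/3 ↦ 1  ≥
x = 0, y = 1 ↦ 1  ≥
x = 1/3, y = 0 ↦ 1/3  <
x = 1/3, y = 1/3 ↦ 1/3  <
x = 1/3, y = 2/3 ↦ 1  ≥
x = 1/3, y = 1 ↦ 1  ≥
x = 2/3, y = 0 ↦ 2/3  <
x = 2/3, y = 1/3 ↦ 2/3  <
x = 2/3, y = 2/3 ↦ 2/3  <
x = 2/3, y = 1 ↦ 1  ≥
x = 1, y = 0 ↦ 1  ≥
x = 1, y = 1/3 ↦ 1  ≥
x = 1, y = 2/3 ↦ 1  ≥
x = 1, y = 1 ↦ 1  ≥
So 9 of the 16 assignments meet the threshold.

9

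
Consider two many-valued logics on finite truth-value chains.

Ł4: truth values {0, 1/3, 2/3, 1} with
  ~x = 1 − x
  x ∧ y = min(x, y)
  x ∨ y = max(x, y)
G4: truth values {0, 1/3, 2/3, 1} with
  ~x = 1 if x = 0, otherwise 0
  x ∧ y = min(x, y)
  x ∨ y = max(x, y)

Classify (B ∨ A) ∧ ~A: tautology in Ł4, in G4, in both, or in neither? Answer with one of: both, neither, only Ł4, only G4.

In Ł4: at A = 0, B = 0 the value is 0 — not a tautology.
In G4: at A = 0, B = 0 the value is 0 — not a tautology.

neither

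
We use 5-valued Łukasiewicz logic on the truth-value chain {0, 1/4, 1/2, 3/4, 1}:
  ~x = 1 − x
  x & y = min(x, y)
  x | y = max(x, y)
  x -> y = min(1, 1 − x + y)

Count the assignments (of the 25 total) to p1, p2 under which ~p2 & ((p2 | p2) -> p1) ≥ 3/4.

10

value 1: 5 assignments (counts)
value 3/4: 5 assignments (counts)
value 1/2: 5 assignments
value 1/4: 5 assignments
value 0: 5 assignments
So 10 of the 25 assignments meet the threshold.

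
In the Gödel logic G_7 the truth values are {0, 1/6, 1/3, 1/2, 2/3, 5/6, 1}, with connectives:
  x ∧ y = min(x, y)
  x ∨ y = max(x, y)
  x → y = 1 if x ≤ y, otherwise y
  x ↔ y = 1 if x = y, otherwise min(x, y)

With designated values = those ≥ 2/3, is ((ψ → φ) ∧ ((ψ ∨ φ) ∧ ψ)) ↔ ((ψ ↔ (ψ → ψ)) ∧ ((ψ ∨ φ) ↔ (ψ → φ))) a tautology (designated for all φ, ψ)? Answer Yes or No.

Yes

At φ = 1/2, ψ = 0, for instance:
ψ → φ = 0 → 1/2 = 1
ψ ∨ φ = 0 ∨ 1/2 = 1/2
(ψ ∨ φ) ∧ ψ = 1/2 ∧ 0 = 0
(ψ → φ) ∧ ((ψ ∨ φ) ∧ ψ) = 1 ∧ 0 = 0
ψ → ψ = 0 → 0 = 1
ψ ↔ (ψ → ψ) = 0 ↔ 1 = 0
ψ ∨ φ = 0 ∨ 1/2 = 1/2
ψ → φ = 0 → 1/2 = 1
(ψ ∨ φ) ↔ (ψ → φ) = 1/2 ↔ 1 = 1/2
(ψ ↔ (ψ → ψ)) ∧ ((ψ ∨ φ) ↔ (ψ → φ)) = 0 ∧ 1/2 = 0
((ψ → φ) ∧ ((ψ ∨ φ) ∧ ψ)) ↔ ((ψ ↔ (ψ → ψ)) ∧ ((ψ ∨ φ) ↔ (ψ → φ))) = 0 ↔ 0 = 1
and checking the remaining 48 assignments likewise gives ≥ 2/3 in every case.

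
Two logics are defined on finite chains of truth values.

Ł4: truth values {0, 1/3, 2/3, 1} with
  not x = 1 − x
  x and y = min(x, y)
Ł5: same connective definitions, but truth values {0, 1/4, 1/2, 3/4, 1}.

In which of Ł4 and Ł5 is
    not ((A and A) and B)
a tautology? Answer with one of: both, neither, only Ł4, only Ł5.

neither

In Ł4: at A = 1/3, B = 1/3 the value is 2/3 — not a tautology.
In Ł5: at A = 1/4, B = 1/4 the value is 3/4 — not a tautology.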